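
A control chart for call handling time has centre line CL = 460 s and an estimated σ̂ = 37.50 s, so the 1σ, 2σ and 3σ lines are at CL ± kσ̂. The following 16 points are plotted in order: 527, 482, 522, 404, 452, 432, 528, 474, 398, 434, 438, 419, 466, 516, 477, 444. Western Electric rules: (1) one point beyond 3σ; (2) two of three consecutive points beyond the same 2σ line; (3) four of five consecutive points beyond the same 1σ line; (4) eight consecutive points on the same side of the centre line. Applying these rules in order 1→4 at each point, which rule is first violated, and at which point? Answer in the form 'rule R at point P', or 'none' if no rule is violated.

Zone of each point (C = within 1σ̂, B = 1σ̂–2σ̂, A = 2σ̂–3σ̂, * = beyond 3σ̂; sign = side of CL): 1:+B, 2:+C, 3:+B, 4:-B, 5:-C, 6:-C, 7:+B, 8:+C, 9:-B, 10:-C, 11:-C, 12:-B, 13:+C, 14:+B, 15:+C, 16:-C
No rule fires across all 16 points.

none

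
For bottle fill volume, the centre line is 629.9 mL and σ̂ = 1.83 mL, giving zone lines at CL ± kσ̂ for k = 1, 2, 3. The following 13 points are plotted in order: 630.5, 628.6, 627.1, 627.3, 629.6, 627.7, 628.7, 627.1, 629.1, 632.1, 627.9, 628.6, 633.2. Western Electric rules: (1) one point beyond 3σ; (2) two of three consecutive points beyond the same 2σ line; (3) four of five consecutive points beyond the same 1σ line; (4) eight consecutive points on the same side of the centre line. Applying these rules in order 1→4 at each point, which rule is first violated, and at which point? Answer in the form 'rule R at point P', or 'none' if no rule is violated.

Zone of each point (C = within 1σ̂, B = 1σ̂–2σ̂, A = 2σ̂–3σ̂, * = beyond 3σ̂; sign = side of CL): 1:+C, 2:-C, 3:-B, 4:-B, 5:-C, 6:-B, 7:-C, 8:-B, 9:-C, 10:+B, 11:-B, 12:-C, 13:+B
Rule 4 (eight consecutive points on the same side of the centre line) is satisfied at point 9.

rule 4 at point 9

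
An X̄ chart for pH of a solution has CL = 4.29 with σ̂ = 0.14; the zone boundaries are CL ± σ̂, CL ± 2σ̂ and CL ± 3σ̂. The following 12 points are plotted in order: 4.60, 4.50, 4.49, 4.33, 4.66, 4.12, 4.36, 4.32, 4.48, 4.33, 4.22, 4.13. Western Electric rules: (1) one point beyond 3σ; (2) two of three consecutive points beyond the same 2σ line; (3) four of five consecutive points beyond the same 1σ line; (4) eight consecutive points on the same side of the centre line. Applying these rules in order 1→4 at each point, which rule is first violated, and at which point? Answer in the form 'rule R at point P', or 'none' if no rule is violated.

Zone of each point (C = within 1σ̂, B = 1σ̂–2σ̂, A = 2σ̂–3σ̂, * = beyond 3σ̂; sign = side of CL): 1:+A, 2:+B, 3:+B, 4:+C, 5:+A, 6:-B, 7:+C, 8:+C, 9:+B, 10:+C, 11:-C, 12:-B
Rule 3 (four of five consecutive points beyond the same 1σ limit) is satisfied at point 5.

rule 3 at point 5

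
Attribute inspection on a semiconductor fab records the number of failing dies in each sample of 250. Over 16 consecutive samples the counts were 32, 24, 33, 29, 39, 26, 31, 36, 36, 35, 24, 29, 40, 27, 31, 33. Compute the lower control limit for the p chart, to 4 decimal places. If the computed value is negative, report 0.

p̄ = Σdᵢ / (k·n) = 505 / (16 × 250) = 0.12625
LCL = p̄ − 3·√(p̄(1−p̄)/n) = 0.12625 − 3 × 0.02101 = 0.06323

0.0632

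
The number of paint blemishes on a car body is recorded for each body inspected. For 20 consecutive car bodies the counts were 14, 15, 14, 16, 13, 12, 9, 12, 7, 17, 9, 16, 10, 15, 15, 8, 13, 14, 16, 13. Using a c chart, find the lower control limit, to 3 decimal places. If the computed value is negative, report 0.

c̄ = (14 + 15 + 14 + 16 + 13 + 12 + 9 + 12 + 7 + 17 + 9 + 16 + 10 + 15 + 15 + 8 + 13 + 14 + 16 + 13) / 20 = 258 / 20 = 12.9000
LCL = c̄ − 3√c̄ = 12.9000 − 3 × 3.5917 = 2.1250

2.125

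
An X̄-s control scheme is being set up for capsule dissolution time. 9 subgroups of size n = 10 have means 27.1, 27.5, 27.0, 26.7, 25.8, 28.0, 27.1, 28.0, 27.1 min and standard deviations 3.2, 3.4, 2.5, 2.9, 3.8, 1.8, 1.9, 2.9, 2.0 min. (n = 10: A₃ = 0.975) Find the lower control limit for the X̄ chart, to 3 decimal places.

24.501

X̄̄ = (27.1 + 27.5 + 27.0 + 26.7 + 25.8 + 28.0 + 27.1 + 28.0 + 27.1) / 9 = 27.1444
s̄ = (3.2 + 3.4 + 2.5 + 2.9 + 3.8 + 1.8 + 1.9 + 2.9 + 2.0) / 9 = 2.7111
LCL = X̄̄ − A₃·s̄ = 27.1444 − 0.975 × 2.7111 = 24.5011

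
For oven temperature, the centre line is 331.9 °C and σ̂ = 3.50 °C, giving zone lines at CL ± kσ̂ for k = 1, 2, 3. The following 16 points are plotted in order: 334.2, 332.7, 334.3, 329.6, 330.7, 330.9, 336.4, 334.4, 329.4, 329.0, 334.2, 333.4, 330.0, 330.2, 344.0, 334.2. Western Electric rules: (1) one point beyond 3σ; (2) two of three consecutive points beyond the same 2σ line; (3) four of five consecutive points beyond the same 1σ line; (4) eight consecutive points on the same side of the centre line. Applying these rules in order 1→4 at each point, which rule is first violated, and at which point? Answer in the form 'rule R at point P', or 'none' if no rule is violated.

rule 1 at point 15

Zone of each point (C = within 1σ̂, B = 1σ̂–2σ̂, A = 2σ̂–3σ̂, * = beyond 3σ̂; sign = side of CL): 1:+C, 2:+C, 3:+C, 4:-C, 5:-C, 6:-C, 7:+B, 8:+C, 9:-C, 10:-C, 11:+C, 12:+C, 13:-C, 14:-C, 15:+*, 16:+C
Rule 1 (one point beyond the 3σ limits) is satisfied at point 15.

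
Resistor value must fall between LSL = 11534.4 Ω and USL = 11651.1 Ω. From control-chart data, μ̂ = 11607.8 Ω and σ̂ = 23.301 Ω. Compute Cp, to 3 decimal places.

Cp = (USL − LSL) / (6σ̂) = (11651.1 − 11534.4) / (6 × 23.301) = 116.7000 / 139.8060 = 0.8347

0.835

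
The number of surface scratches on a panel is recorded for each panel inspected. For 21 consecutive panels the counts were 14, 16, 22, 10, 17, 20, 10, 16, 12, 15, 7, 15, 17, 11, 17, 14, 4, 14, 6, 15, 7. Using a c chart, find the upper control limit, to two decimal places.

c̄ = (14 + 16 + 22 + 10 + 17 + 20 + 10 + 16 + 12 + 15 + 7 + 15 + 17 + 11 + 17 + 14 + 4 + 14 + 6 + 15 + 7) / 21 = 279 / 21 = 13.2857
UCL = c̄ + 3√c̄ = 13.2857 + 3 × √13.2857 = 13.2857 + 3 × 3.6450 = 24.2206

24.22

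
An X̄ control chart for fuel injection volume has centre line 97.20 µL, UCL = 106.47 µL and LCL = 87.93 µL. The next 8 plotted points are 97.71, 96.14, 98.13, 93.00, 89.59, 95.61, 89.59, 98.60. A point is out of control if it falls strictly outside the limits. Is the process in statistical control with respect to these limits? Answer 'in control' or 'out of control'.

All 8 points lie within [87.93, 106.47].

in control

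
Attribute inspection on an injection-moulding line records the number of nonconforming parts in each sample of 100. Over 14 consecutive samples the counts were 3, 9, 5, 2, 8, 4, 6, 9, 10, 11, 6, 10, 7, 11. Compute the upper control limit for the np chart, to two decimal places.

14.98

p̄ = Σdᵢ / (k·n) = 101 / (14 × 100) = 0.07214
UCL = np̄ + 3·√(np̄(1−p̄)) = 7.2143 + 3 × √(7.2143×0.92786) = 7.2143 + 3 × 2.5872 = 14.9760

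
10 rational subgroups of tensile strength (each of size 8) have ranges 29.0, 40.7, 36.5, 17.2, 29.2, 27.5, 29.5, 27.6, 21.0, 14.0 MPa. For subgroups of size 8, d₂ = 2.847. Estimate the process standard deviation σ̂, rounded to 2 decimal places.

R̄ = (29.0 + 40.7 + 36.5 + 17.2 + 29.2 + 27.5 + 29.5 + 27.6 + 21.0 + 14.0) / 10 = 27.2200
σ̂ = R̄ / d₂ = 27.2200 / 2.847 = 9.5609

9.56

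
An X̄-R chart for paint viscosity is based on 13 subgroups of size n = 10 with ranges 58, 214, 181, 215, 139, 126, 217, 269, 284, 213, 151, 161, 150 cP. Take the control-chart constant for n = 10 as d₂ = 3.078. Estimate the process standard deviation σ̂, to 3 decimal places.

R̄ = (58 + 214 + 181 + 215 + 139 + 126 + 217 + 269 + 284 + 213 + 151 + 161 + 150) / 13 = 182.9231
σ̂ = R̄ / d₂ = 182.9231 / 3.078 = 59.4292

59.429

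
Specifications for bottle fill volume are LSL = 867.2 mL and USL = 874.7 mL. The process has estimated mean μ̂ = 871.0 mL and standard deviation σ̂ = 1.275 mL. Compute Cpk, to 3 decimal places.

Cpu = (USL − μ̂) / (3σ̂) = (874.7 − 871.0) / (3 × 1.275) = 0.9673; Cpl = (μ̂ − LSL) / (3σ̂) = (871.0 − 867.2) / (3 × 1.275) = 0.9935; Cpk = min(Cpu, Cpl) = 0.9673

0.967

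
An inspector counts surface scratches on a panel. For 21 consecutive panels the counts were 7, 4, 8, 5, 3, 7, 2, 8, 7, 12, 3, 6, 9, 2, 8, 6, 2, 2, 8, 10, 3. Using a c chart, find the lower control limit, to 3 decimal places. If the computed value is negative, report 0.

0.000

c̄ = (7 + 4 + 8 + 5 + 3 + 7 + 2 + 8 + 7 + 12 + 3 + 6 + 9 + 2 + 8 + 6 + 2 + 2 + 8 + 10 + 3) / 21 = 122 / 21 = 5.8095
LCL = c̄ − 3√c̄ = 5.8095 − 3 × 2.4103 = -1.4214 → 0 (cannot be negative)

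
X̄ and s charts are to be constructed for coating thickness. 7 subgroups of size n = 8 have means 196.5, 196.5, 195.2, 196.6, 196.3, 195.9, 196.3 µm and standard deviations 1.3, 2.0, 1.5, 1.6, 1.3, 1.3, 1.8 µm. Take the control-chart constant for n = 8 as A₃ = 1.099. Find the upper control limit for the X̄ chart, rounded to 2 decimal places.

X̄̄ = (196.5 + 196.5 + 195.2 + 196.6 + 196.3 + 195.9 + 196.3) / 7 = 196.1857
s̄ = (1.3 + 2.0 + 1.5 + 1.6 + 1.3 + 1.3 + 1.8) / 7 = 1.5429
UCL = X̄̄ + A₃·s̄ = 196.1857 + 1.099 × 1.5429 = 197.8813

197.88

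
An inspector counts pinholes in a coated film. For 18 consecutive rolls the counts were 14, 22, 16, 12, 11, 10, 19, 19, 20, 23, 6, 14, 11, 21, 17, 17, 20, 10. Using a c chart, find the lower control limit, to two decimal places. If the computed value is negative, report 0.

3.79

c̄ = (14 + 22 + 16 + 12 + 11 + 10 + 19 + 19 + 20 + 23 + 6 + 14 + 11 + 21 + 17 + 17 + 20 + 10) / 18 = 282 / 18 = 15.6667
LCL = c̄ − 3√c̄ = 15.6667 − 3 × 3.9581 = 3.7923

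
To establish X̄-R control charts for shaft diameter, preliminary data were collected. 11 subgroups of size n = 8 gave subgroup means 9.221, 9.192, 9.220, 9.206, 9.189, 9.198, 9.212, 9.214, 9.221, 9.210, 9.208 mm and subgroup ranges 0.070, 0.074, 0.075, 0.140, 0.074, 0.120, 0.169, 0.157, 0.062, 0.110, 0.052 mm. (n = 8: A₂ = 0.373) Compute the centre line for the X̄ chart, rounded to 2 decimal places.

X̄̄ = (9.221 + 9.192 + 9.220 + 9.206 + 9.189 + 9.198 + 9.212 + 9.214 + 9.221 + 9.210 + 9.208) / 11 = 101.2910 / 11 = 9.2083
CL = X̄̄ = 9.2083

9.21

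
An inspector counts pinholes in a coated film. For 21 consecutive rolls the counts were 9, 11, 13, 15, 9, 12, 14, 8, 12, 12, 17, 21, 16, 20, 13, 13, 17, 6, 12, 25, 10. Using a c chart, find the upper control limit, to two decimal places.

24.62

c̄ = (9 + 11 + 13 + 15 + 9 + 12 + 14 + 8 + 12 + 12 + 17 + 21 + 16 + 20 + 13 + 13 + 17 + 6 + 12 + 25 + 10) / 21 = 285 / 21 = 13.5714
UCL = c̄ + 3√c̄ = 13.5714 + 3 × √13.5714 = 13.5714 + 3 × 3.6839 = 24.6233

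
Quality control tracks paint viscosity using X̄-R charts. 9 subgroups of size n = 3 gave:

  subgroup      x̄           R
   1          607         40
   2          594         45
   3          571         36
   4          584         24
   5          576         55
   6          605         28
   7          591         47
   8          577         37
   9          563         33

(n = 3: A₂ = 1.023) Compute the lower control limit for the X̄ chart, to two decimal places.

X̄̄ = (607 + 594 + 571 + 584 + 576 + 605 + 591 + 577 + 563) / 9 = 5268.0000 / 9 = 585.3333
R̄ = (40 + 45 + 36 + 24 + 55 + 28 + 47 + 37 + 33) / 9 = 345.0000 / 9 = 38.3333
LCL = X̄̄ − A₂·R̄ = 585.3333 − 1.023 × 38.3333 = 546.1183

546.12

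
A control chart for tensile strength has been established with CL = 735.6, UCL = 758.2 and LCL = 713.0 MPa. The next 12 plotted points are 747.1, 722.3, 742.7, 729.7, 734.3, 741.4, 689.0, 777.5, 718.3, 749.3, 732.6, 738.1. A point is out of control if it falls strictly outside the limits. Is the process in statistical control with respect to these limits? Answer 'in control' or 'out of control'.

out of control

Compare each point to [713.0, 758.2]: sample 7 = 689.0 < LCL; sample 8 = 777.5 > UCL.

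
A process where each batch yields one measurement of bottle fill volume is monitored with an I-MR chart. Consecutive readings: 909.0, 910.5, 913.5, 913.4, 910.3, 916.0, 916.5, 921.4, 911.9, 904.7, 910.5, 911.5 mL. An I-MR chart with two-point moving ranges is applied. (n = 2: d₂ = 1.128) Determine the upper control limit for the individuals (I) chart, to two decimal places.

X̄ = (909.0 + 910.5 + 913.5 + 913.4 + 910.3 + 916.0 + 916.5 + 921.4 + 911.9 + 904.7 + 910.5 + 911.5) / 12 = 912.4333
Moving ranges: 1.5, 3.0, 0.1, 3.1, 5.7, 0.5, 4.9, 9.5, 7.2, 5.8, 1.0; M̄R̄ = 42.3000 / 11 = 3.8455
UCL = X̄ + 3·M̄R̄/d₂ = 912.4333 + 3 × 3.8455 / 1.128 = 922.6606

922.66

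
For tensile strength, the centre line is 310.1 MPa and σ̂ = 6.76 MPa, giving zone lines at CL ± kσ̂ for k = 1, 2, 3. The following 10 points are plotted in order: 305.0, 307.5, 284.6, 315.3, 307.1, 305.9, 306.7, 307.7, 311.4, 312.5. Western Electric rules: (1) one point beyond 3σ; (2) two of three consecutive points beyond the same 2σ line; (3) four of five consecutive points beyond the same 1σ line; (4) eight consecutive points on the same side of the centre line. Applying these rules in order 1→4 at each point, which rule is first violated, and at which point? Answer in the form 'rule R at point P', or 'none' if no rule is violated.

rule 1 at point 3

Zone of each point (C = within 1σ̂, B = 1σ̂–2σ̂, A = 2σ̂–3σ̂, * = beyond 3σ̂; sign = side of CL): 1:-C, 2:-C, 3:-*, 4:+C, 5:-C, 6:-C, 7:-C, 8:-C, 9:+C, 10:+C
Rule 1 (one point beyond the 3σ limits) is satisfied at point 3.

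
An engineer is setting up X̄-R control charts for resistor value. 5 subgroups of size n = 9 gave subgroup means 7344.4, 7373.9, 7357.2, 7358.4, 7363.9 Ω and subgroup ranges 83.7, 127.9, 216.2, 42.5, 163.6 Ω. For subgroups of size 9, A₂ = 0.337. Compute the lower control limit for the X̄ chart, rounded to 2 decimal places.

7316.84

X̄̄ = (7344.4 + 7373.9 + 7357.2 + 7358.4 + 7363.9) / 5 = 36797.8000 / 5 = 7359.5600
R̄ = (83.7 + 127.9 + 216.2 + 42.5 + 163.6) / 5 = 633.9000 / 5 = 126.7800
LCL = X̄̄ − A₂·R̄ = 7359.5600 − 0.337 × 126.7800 = 7316.8351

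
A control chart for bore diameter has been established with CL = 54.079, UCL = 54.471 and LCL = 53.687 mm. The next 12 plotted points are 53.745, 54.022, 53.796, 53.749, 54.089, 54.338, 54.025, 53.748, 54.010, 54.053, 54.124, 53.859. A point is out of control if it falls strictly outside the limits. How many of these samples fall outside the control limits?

0

All 12 points lie within [53.687, 54.471].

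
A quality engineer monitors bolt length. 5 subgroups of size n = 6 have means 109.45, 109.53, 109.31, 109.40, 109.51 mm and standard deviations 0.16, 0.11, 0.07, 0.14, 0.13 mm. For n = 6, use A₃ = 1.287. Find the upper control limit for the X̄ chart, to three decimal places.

X̄̄ = (109.45 + 109.53 + 109.31 + 109.40 + 109.51) / 5 = 109.4400
s̄ = (0.16 + 0.11 + 0.07 + 0.14 + 0.13) / 5 = 0.1220
UCL = X̄̄ + A₃·s̄ = 109.4400 + 1.287 × 0.1220 = 109.5970

109.597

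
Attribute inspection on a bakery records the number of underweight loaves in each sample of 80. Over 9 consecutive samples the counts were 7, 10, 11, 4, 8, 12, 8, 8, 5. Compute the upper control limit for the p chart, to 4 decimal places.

0.2026

p̄ = Σdᵢ / (k·n) = 73 / (9 × 80) = 0.10139
UCL = p̄ + 3·√(p̄(1−p̄)/n) = 0.10139 + 3 × √(0.10139×0.89861/80) = 0.10139 + 3 × 0.03375 = 0.20263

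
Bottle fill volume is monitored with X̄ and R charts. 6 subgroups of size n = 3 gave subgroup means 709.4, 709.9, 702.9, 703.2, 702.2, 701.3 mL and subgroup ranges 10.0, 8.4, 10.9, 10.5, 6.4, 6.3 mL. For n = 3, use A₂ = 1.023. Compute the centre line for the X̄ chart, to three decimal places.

704.817

X̄̄ = (709.4 + 709.9 + 702.9 + 703.2 + 702.2 + 701.3) / 6 = 4228.9000 / 6 = 704.8167
CL = X̄̄ = 704.8167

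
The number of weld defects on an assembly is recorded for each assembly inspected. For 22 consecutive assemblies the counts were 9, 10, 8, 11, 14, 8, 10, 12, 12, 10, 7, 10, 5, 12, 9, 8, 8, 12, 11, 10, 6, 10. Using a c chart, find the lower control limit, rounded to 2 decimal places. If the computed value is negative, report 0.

c̄ = (9 + 10 + 8 + 11 + 14 + 8 + 10 + 12 + 12 + 10 + 7 + 10 + 5 + 12 + 9 + 8 + 8 + 12 + 11 + 10 + 6 + 10) / 22 = 212 / 22 = 9.6364
LCL = c̄ − 3√c̄ = 9.6364 − 3 × 3.1042 = 0.3236

0.32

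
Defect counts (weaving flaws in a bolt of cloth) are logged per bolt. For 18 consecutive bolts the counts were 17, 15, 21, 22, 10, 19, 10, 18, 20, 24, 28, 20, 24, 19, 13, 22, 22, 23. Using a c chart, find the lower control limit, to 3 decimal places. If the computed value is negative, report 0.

6.106

c̄ = (17 + 15 + 21 + 22 + 10 + 19 + 10 + 18 + 20 + 24 + 28 + 20 + 24 + 19 + 13 + 22 + 22 + 23) / 18 = 347 / 18 = 19.2778
LCL = c̄ − 3√c̄ = 19.2778 − 3 × 4.3906 = 6.1058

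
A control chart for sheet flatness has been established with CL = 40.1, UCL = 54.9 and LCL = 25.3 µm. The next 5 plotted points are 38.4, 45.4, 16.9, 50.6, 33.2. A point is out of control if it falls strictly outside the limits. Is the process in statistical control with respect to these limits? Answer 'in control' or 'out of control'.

Compare each point to [25.3, 54.9]: sample 3 = 16.9 < LCL.

out of control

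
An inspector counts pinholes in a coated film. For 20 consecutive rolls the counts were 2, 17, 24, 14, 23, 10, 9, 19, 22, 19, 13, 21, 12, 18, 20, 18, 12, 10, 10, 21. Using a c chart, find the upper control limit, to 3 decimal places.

c̄ = (2 + 17 + 24 + 14 + 23 + 10 + 9 + 19 + 22 + 19 + 13 + 21 + 12 + 18 + 20 + 18 + 12 + 10 + 10 + 21) / 20 = 314 / 20 = 15.7000
UCL = c̄ + 3√c̄ = 15.7000 + 3 × √15.7000 = 15.7000 + 3 × 3.9623 = 27.5870

27.587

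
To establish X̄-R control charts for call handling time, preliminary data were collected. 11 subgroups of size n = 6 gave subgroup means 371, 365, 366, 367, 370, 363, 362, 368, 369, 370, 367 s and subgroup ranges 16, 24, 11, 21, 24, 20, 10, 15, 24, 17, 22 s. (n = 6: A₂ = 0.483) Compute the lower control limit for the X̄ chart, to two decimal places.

358.13

X̄̄ = (371 + 365 + 366 + 367 + 370 + 363 + 362 + 368 + 369 + 370 + 367) / 11 = 4038.0000 / 11 = 367.0909
R̄ = (16 + 24 + 11 + 21 + 24 + 20 + 10 + 15 + 24 + 17 + 22) / 11 = 204.0000 / 11 = 18.5455
LCL = X̄̄ − A₂·R̄ = 367.0909 − 0.483 × 18.5455 = 358.1335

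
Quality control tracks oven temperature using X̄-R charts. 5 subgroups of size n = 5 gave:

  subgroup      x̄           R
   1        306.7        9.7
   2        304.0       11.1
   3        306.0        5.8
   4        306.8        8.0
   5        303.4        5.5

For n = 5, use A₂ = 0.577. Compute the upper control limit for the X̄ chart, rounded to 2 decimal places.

310.01

X̄̄ = (306.7 + 304.0 + 306.0 + 306.8 + 303.4) / 5 = 1526.9000 / 5 = 305.3800
R̄ = (9.7 + 11.1 + 5.8 + 8.0 + 5.5) / 5 = 40.1000 / 5 = 8.0200
UCL = X̄̄ + A₂·R̄ = 305.3800 + 0.577 × 8.0200 = 310.0075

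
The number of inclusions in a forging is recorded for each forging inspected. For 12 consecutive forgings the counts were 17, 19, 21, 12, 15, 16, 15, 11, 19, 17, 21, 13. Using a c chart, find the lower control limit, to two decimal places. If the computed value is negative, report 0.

4.21

c̄ = (17 + 19 + 21 + 12 + 15 + 16 + 15 + 11 + 19 + 17 + 21 + 13) / 12 = 196 / 12 = 16.3333
LCL = c̄ − 3√c̄ = 16.3333 − 3 × 4.0415 = 4.2090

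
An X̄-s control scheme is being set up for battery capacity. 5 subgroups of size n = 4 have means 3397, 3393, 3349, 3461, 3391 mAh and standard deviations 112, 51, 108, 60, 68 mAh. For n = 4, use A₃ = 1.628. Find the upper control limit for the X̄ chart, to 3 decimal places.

3528.114

X̄̄ = (3397 + 3393 + 3349 + 3461 + 3391) / 5 = 3398.2000
s̄ = (112 + 51 + 108 + 60 + 68) / 5 = 79.8000
UCL = X̄̄ + A₃·s̄ = 3398.2000 + 1.628 × 79.8000 = 3528.1144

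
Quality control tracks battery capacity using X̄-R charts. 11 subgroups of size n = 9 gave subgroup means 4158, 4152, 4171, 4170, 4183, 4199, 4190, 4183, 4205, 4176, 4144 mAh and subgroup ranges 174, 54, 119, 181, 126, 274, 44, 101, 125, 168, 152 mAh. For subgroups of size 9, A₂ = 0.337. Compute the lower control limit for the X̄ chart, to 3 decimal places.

X̄̄ = (4158 + 4152 + 4171 + 4170 + 4183 + 4199 + 4190 + 4183 + 4205 + 4176 + 4144) / 11 = 45931.0000 / 11 = 4175.5455
R̄ = (174 + 54 + 119 + 181 + 126 + 274 + 44 + 101 + 125 + 168 + 152) / 11 = 1518.0000 / 11 = 138.0000
LCL = X̄̄ − A₂·R̄ = 4175.5455 − 0.337 × 138.0000 = 4129.0395

4129.039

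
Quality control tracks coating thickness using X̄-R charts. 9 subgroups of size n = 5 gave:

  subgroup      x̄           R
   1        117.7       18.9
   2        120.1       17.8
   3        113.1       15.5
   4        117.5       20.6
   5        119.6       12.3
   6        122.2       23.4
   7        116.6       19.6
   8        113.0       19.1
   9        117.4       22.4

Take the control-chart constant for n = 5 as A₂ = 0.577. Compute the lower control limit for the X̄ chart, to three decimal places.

106.593

X̄̄ = (117.7 + 120.1 + 113.1 + 117.5 + 119.6 + 122.2 + 116.6 + 113.0 + 117.4) / 9 = 1057.2000 / 9 = 117.4667
R̄ = (18.9 + 17.8 + 15.5 + 20.6 + 12.3 + 23.4 + 19.6 + 19.1 + 22.4) / 9 = 169.6000 / 9 = 18.8444
LCL = X̄̄ − A₂·R̄ = 117.4667 − 0.577 × 18.8444 = 106.5934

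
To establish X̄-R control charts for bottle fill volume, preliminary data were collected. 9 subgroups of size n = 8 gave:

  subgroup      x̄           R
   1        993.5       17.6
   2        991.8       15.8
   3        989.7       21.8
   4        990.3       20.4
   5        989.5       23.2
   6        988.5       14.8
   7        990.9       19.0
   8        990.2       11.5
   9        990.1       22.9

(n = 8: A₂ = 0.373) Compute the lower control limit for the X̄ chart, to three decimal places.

983.579

X̄̄ = (993.5 + 991.8 + 989.7 + 990.3 + 989.5 + 988.5 + 990.9 + 990.2 + 990.1) / 9 = 8914.5000 / 9 = 990.5000
R̄ = (17.6 + 15.8 + 21.8 + 20.4 + 23.2 + 14.8 + 19.0 + 11.5 + 22.9) / 9 = 167.0000 / 9 = 18.5556
LCL = X̄̄ − A₂·R̄ = 990.5000 − 0.373 × 18.5556 = 983.5788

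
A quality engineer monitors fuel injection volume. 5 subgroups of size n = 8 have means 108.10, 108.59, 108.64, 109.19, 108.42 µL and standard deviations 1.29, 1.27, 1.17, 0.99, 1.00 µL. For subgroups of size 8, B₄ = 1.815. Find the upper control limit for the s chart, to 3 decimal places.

2.076

s̄ = (1.29 + 1.27 + 1.17 + 0.99 + 1.00) / 5 = 1.1440
UCL_s = B₄·s̄ = 1.815 × 1.1440 = 2.0764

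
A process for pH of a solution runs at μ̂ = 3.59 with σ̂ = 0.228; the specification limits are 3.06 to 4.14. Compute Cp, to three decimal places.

0.789

Cp = (USL − LSL) / (6σ̂) = (4.14 − 3.06) / (6 × 0.228) = 1.0800 / 1.3680 = 0.7895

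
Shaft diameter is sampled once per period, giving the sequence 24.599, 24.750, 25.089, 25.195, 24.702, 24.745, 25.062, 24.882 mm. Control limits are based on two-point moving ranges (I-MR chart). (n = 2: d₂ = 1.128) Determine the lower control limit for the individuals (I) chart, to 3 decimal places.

X̄ = (24.599 + 24.750 + 25.089 + 25.195 + 24.702 + 24.745 + 25.062 + 24.882) / 8 = 24.8780
Moving ranges: 0.151, 0.339, 0.106, 0.493, 0.043, 0.317, 0.180; M̄R̄ = 1.6290 / 7 = 0.2327
LCL = X̄ − 3·M̄R̄/d₂ = 24.8780 − 3 × 0.2327 / 1.128 = 24.2591

24.259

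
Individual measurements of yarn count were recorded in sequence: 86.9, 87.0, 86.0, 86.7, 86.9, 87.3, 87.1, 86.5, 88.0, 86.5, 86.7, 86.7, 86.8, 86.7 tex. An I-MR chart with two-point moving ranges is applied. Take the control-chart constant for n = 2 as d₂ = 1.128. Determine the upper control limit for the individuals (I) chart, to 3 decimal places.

88.193

X̄ = (86.9 + 87.0 + 86.0 + 86.7 + 86.9 + 87.3 + 87.1 + 86.5 + 88.0 + 86.5 + 86.7 + 86.7 + 86.8 + 86.7) / 14 = 86.8429
Moving ranges: 0.1, 1.0, 0.7, 0.2, 0.4, 0.2, 0.6, 1.5, 1.5, 0.2, 0.0, 0.1, 0.1; M̄R̄ = 6.6000 / 13 = 0.5077
UCL = X̄ + 3·M̄R̄/d₂ = 86.8429 + 3 × 0.5077 / 1.128 = 88.1931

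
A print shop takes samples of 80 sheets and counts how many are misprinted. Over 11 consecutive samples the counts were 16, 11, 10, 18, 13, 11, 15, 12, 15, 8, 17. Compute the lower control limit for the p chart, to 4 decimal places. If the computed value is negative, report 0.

p̄ = Σdᵢ / (k·n) = 146 / (11 × 80) = 0.16591
LCL = p̄ − 3·√(p̄(1−p̄)/n) = 0.16591 − 3 × 0.04159 = 0.04114

0.0411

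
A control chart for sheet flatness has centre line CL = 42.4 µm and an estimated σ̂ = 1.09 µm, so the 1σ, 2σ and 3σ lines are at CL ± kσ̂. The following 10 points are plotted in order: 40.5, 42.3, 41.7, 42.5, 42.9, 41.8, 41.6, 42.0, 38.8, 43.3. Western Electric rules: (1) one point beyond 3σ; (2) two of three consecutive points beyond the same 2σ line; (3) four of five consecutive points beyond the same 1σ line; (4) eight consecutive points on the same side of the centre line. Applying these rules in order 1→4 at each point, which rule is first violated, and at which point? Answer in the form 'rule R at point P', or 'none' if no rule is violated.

rule 1 at point 9

Zone of each point (C = within 1σ̂, B = 1σ̂–2σ̂, A = 2σ̂–3σ̂, * = beyond 3σ̂; sign = side of CL): 1:-B, 2:-C, 3:-C, 4:+C, 5:+C, 6:-C, 7:-C, 8:-C, 9:-*, 10:+C
Rule 1 (one point beyond the 3σ limits) is satisfied at point 9.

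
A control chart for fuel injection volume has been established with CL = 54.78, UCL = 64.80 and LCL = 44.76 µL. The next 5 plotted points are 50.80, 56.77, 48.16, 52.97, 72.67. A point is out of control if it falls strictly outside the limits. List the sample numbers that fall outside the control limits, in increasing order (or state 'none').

Compare each point to [44.76, 64.80]: sample 5 = 72.67 > UCL.

5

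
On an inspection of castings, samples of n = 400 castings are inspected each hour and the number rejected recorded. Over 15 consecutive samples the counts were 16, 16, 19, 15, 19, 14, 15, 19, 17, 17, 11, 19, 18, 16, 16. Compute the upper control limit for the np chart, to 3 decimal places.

28.387

p̄ = Σdᵢ / (k·n) = 247 / (15 × 400) = 0.04117
UCL = np̄ + 3·√(np̄(1−p̄)) = 16.4667 + 3 × √(16.4667×0.95883) = 16.4667 + 3 × 3.9735 = 28.3872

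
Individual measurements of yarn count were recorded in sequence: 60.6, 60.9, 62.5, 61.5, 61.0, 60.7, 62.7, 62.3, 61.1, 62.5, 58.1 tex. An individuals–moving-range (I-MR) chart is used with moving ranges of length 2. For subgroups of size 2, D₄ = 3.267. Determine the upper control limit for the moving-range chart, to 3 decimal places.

Moving ranges: 0.3, 1.6, 1.0, 0.5, 0.3, 2.0, 0.4, 1.2, 1.4, 4.4; M̄R̄ = 13.1000 / 10 = 1.3100
UCL_MR = D₄·M̄R̄ = 3.267 × 1.3100 = 4.2798

4.280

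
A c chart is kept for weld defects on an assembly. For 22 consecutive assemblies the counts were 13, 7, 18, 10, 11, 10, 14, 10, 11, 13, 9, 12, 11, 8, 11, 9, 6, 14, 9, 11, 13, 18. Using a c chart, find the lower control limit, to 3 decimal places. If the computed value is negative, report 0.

c̄ = (13 + 7 + 18 + 10 + 11 + 10 + 14 + 10 + 11 + 13 + 9 + 12 + 11 + 8 + 11 + 9 + 6 + 14 + 9 + 11 + 13 + 18) / 22 = 248 / 22 = 11.2727
LCL = c̄ − 3√c̄ = 11.2727 − 3 × 3.3575 = 1.2003

1.200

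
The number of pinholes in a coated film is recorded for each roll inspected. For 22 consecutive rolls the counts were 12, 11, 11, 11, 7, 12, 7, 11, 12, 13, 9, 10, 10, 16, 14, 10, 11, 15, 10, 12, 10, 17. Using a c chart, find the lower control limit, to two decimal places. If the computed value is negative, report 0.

c̄ = (12 + 11 + 11 + 11 + 7 + 12 + 7 + 11 + 12 + 13 + 9 + 10 + 10 + 16 + 14 + 10 + 11 + 15 + 10 + 12 + 10 + 17) / 22 = 251 / 22 = 11.4091
LCL = c̄ − 3√c̄ = 11.4091 − 3 × 3.3777 = 1.2759

1.28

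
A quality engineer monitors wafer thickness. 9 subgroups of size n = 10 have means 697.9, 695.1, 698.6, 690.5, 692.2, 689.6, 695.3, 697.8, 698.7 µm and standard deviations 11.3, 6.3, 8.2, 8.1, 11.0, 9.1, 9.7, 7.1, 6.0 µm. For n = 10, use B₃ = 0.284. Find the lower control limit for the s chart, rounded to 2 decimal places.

2.42

s̄ = (11.3 + 6.3 + 8.2 + 8.1 + 11.0 + 9.1 + 9.7 + 7.1 + 6.0) / 9 = 8.5333
LCL_s = B₃·s̄ = 0.284 × 8.5333 = 2.4235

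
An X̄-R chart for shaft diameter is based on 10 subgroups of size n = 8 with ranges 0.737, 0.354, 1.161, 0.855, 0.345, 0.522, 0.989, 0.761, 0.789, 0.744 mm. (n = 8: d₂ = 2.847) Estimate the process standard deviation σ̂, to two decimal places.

0.25

R̄ = (0.737 + 0.354 + 1.161 + 0.855 + 0.345 + 0.522 + 0.989 + 0.761 + 0.789 + 0.744) / 10 = 0.7257
σ̂ = R̄ / d₂ = 0.7257 / 2.847 = 0.2549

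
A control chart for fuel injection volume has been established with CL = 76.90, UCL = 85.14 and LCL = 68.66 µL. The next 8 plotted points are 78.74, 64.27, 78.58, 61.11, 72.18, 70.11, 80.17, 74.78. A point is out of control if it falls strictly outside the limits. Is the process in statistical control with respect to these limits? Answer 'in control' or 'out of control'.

Compare each point to [68.66, 85.14]: sample 2 = 64.27 < LCL; sample 4 = 61.11 < LCL.

out of control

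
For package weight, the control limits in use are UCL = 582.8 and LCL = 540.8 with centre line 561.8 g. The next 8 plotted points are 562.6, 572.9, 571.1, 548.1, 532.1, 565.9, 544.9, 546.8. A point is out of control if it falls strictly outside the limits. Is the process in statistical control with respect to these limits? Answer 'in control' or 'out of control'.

out of control

Compare each point to [540.8, 582.8]: sample 5 = 532.1 < LCL.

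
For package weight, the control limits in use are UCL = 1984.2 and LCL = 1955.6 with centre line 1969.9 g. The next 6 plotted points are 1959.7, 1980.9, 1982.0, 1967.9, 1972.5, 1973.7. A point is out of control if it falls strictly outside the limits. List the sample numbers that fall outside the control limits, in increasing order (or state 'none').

All 6 points lie within [1955.6, 1984.2].

none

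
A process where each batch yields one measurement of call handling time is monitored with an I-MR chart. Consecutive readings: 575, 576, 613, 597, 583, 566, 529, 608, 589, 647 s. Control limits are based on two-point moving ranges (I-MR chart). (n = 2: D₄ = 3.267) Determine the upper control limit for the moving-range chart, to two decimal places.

100.91

Moving ranges: 1, 37, 16, 14, 17, 37, 79, 19, 58; M̄R̄ = 278.0000 / 9 = 30.8889
UCL_MR = D₄·M̄R̄ = 3.267 × 30.8889 = 100.9140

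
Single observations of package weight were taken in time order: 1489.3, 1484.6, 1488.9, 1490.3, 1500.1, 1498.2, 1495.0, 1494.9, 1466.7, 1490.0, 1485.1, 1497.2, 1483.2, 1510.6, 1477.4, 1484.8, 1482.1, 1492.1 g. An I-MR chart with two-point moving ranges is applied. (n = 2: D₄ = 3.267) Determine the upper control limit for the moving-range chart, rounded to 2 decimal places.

Moving ranges: 4.7, 4.3, 1.4, 9.8, 1.9, 3.2, 0.1, 28.2, 23.3, 4.9, 12.1, 14.0, 27.4, 33.2, 7.4, 2.7, 10.0; M̄R̄ = 188.6000 / 17 = 11.0941
UCL_MR = D₄·M̄R̄ = 3.267 × 11.0941 = 36.2445

36.24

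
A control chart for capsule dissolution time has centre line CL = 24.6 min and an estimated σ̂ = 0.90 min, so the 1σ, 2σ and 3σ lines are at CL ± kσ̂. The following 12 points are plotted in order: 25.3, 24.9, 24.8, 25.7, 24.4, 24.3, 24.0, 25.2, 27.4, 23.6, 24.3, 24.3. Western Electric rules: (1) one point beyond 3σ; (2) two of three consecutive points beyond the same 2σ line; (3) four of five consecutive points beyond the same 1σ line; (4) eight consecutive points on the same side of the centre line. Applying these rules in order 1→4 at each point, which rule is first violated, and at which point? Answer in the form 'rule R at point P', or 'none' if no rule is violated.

rule 1 at point 9

Zone of each point (C = within 1σ̂, B = 1σ̂–2σ̂, A = 2σ̂–3σ̂, * = beyond 3σ̂; sign = side of CL): 1:+C, 2:+C, 3:+C, 4:+B, 5:-C, 6:-C, 7:-C, 8:+C, 9:+*, 10:-B, 11:-C, 12:-C
Rule 1 (one point beyond the 3σ limits) is satisfied at point 9.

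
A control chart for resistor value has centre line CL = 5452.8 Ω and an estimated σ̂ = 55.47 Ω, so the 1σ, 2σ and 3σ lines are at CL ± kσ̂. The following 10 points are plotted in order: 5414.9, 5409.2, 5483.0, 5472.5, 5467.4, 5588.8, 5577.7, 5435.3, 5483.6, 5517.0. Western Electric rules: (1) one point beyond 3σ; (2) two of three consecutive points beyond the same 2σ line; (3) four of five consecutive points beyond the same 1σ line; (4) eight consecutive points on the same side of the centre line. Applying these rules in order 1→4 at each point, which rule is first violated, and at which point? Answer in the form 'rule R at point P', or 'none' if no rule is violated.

Zone of each point (C = within 1σ̂, B = 1σ̂–2σ̂, A = 2σ̂–3σ̂, * = beyond 3σ̂; sign = side of CL): 1:-C, 2:-C, 3:+C, 4:+C, 5:+C, 6:+A, 7:+A, 8:-C, 9:+C, 10:+B
Rule 2 (two of three consecutive points beyond the same 2σ limit) is satisfied at point 7.

rule 2 at point 7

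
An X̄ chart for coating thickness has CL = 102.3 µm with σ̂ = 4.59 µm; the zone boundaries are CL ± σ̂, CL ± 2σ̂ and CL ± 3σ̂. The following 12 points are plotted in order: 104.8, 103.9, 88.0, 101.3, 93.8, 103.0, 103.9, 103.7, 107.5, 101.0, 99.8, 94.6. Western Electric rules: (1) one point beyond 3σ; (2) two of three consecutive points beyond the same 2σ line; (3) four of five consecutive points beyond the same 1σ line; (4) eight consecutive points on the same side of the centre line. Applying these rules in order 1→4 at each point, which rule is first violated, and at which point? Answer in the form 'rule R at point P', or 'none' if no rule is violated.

Zone of each point (C = within 1σ̂, B = 1σ̂–2σ̂, A = 2σ̂–3σ̂, * = beyond 3σ̂; sign = side of CL): 1:+C, 2:+C, 3:-*, 4:-C, 5:-B, 6:+C, 7:+C, 8:+C, 9:+B, 10:-C, 11:-C, 12:-B
Rule 1 (one point beyond the 3σ limits) is satisfied at point 3.

rule 1 at point 3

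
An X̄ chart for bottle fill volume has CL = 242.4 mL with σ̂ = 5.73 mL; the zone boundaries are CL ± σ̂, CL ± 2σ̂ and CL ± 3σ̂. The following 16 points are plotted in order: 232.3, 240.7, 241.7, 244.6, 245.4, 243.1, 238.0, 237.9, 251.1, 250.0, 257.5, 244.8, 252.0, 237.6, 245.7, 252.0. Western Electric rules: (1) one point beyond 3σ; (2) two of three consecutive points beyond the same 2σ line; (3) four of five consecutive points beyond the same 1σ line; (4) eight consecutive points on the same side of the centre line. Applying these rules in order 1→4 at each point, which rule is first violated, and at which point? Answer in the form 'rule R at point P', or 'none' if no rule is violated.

rule 3 at point 13

Zone of each point (C = within 1σ̂, B = 1σ̂–2σ̂, A = 2σ̂–3σ̂, * = beyond 3σ̂; sign = side of CL): 1:-B, 2:-C, 3:-C, 4:+C, 5:+C, 6:+C, 7:-C, 8:-C, 9:+B, 10:+B, 11:+A, 12:+C, 13:+B, 14:-C, 15:+C, 16:+B
Rule 3 (four of five consecutive points beyond the same 1σ limit) is satisfied at point 13.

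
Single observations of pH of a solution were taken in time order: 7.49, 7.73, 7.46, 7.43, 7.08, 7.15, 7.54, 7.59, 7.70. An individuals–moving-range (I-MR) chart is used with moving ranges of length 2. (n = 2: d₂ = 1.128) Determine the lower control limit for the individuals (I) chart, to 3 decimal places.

X̄ = (7.49 + 7.73 + 7.46 + 7.43 + 7.08 + 7.15 + 7.54 + 7.59 + 7.70) / 9 = 7.4633
Moving ranges: 0.24, 0.27, 0.03, 0.35, 0.07, 0.39, 0.05, 0.11; M̄R̄ = 1.5100 / 8 = 0.1888
LCL = X̄ − 3·M̄R̄/d₂ = 7.4633 − 3 × 0.1888 / 1.128 = 6.9613

6.961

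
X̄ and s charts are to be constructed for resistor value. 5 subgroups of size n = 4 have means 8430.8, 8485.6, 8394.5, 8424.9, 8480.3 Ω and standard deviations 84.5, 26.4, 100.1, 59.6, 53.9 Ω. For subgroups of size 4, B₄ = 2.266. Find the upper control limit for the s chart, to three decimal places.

s̄ = (84.5 + 26.4 + 100.1 + 59.6 + 53.9) / 5 = 64.9000
UCL_s = B₄·s̄ = 2.266 × 64.9000 = 147.0634

147.063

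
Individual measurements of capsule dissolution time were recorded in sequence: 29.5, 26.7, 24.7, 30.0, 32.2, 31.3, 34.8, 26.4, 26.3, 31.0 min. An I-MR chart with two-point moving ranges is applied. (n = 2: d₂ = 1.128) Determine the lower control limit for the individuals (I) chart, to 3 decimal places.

20.454

X̄ = (29.5 + 26.7 + 24.7 + 30.0 + 32.2 + 31.3 + 34.8 + 26.4 + 26.3 + 31.0) / 10 = 29.2900
Moving ranges: 2.8, 2.0, 5.3, 2.2, 0.9, 3.5, 8.4, 0.1, 4.7; M̄R̄ = 29.9000 / 9 = 3.3222
LCL = X̄ − 3·M̄R̄/d₂ = 29.2900 − 3 × 3.3222 / 1.128 = 20.4543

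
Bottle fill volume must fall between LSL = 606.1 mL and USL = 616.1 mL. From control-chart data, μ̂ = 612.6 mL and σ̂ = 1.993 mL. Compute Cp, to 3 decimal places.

0.836

Cp = (USL − LSL) / (6σ̂) = (616.1 − 606.1) / (6 × 1.993) = 10.0000 / 11.9580 = 0.8363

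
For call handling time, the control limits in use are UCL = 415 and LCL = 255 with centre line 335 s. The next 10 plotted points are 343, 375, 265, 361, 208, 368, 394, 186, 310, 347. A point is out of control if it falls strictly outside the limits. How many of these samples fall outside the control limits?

2

Compare each point to [255, 415]: sample 5 = 208 < LCL; sample 8 = 186 < LCL.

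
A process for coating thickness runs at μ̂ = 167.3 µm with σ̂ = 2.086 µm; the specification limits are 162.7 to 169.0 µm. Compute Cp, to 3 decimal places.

Cp = (USL − LSL) / (6σ̂) = (169.0 − 162.7) / (6 × 2.086) = 6.3000 / 12.5160 = 0.5034

0.503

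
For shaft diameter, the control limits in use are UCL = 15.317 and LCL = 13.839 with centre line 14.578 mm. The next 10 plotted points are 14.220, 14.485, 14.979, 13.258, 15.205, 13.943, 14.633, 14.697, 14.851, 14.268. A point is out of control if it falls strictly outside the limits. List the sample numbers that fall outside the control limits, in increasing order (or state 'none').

Compare each point to [13.839, 15.317]: sample 4 = 13.258 < LCL.

4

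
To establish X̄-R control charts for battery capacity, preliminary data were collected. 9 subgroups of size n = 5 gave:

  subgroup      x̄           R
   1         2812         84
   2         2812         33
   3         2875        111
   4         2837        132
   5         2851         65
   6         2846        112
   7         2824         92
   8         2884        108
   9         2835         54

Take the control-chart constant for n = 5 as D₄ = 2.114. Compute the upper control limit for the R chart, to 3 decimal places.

R̄ = (84 + 33 + 111 + 132 + 65 + 112 + 92 + 108 + 54) / 9 = 791.0000 / 9 = 87.8889
UCL_R = D₄·R̄ = 2.114 × 87.8889 = 185.7971

185.797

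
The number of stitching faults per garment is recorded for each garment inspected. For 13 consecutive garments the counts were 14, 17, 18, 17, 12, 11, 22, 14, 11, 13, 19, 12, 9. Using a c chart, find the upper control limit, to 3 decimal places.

25.977

c̄ = (14 + 17 + 18 + 17 + 12 + 11 + 22 + 14 + 11 + 13 + 19 + 12 + 9) / 13 = 189 / 13 = 14.5385
UCL = c̄ + 3√c̄ = 14.5385 + 3 × √14.5385 = 14.5385 + 3 × 3.8129 = 25.9773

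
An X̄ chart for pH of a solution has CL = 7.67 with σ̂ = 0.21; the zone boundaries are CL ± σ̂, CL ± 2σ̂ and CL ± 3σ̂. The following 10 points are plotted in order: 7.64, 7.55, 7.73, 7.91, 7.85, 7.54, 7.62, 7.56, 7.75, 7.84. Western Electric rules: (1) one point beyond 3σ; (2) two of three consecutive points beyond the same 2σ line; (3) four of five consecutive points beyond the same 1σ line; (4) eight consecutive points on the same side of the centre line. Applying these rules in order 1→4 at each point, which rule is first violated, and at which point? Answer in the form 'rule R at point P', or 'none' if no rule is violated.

Zone of each point (C = within 1σ̂, B = 1σ̂–2σ̂, A = 2σ̂–3σ̂, * = beyond 3σ̂; sign = side of CL): 1:-C, 2:-C, 3:+C, 4:+B, 5:+C, 6:-C, 7:-C, 8:-C, 9:+C, 10:+C
No rule fires across all 10 points.

none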